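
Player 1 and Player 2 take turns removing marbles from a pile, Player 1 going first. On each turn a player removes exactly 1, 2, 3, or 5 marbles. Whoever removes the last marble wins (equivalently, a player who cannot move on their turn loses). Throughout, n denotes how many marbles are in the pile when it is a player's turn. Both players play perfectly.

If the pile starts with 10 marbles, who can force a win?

Player 1 wins.

Classify positions by backward induction: terminal positions (no move available) are L. From any other position, the mover wins iff some move reaches an L.
n=0: no move → L
n=1: →0(L), so W
n=2: →0(L), so W
n=3: →0(L), so W
n=4: →3(W), 2(W), 1(W) — all W, so L
n=5: →4(L), so W
n=6: →4(L), so W
n=7: →4(L), so W
n=8: →7(W), 6(W), 5(W), 3(W) — all W, so L
n=9: →8(L), so W
n=10: →8(L), so W
The starting position 10 is W: Player 1 should remove 2, leaving 8, handing over an L position.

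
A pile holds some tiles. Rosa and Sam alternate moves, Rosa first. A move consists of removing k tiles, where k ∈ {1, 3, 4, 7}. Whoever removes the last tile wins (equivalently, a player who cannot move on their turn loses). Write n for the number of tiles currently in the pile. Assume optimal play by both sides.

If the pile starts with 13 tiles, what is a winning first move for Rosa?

Remove 3, leaving 10.

Positions with no move are L. A position that does have a move is losing for the player to move precisely when every available move leads to a winning position for the opponent. Fill in the labels:
n=0: no move → L
n=1: reaches L-position 0 → W
n=2: only reaches 1(W), which is W → L
n=3: reaches L-position 2 → W
n=4: reaches L-position 0 → W
n=5: reaches L-position 2 → W
n=6: reaches L-position 2 → W
n=7: reaches L-position 0 → W
n=8: only reaches 7(W), 5(W), 4(W), 1(W), all W → L
n=9: reaches L-position 8 → W
n=10: only reaches 9(W), 7(W), 6(W), 3(W), all W → L
n=11: reaches L-position 10 → W
n=12: reaches L-position 8 → W
n=13: reaches L-position 10 → W
From 13, the L positions reachable in one move are: 10.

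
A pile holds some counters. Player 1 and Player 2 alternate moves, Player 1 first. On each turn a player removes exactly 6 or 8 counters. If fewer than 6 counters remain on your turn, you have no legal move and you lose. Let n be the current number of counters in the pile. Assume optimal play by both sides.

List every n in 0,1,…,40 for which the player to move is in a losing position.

Build the W/L table. Terminal = L. A non-terminal position is W if it has a move to some L; otherwise it is L.
n=0: no move → L
n=1: no move → L
n=2: no move → L
n=3: no move → L
n=4: no move → L
n=5: no move → L
n=6: can move to 0, which is L ⇒ W
n=7: can move to 1, which is L ⇒ W
n=8: can move to 2, which is L ⇒ W
n=9: can move to 3, which is L ⇒ W
n=10: can move to 4, which is L ⇒ W
n=11: can move to 5, which is L ⇒ W
n=12: can move to 4, which is L ⇒ W
n=13: can move to 5, which is L ⇒ W
n=14: moves to 8(W), 6(W); every one is W ⇒ L
n=15: moves to 9(W), 7(W); every one is W ⇒ L
n=16: moves to 10(W), 8(W); every one is W ⇒ L
n=17: moves to 11(W), 9(W); every one is W ⇒ L
n=18: moves to 12(W), 10(W); every one is W ⇒ L
n=19: moves to 13(W), 11(W); every one is W ⇒ L
n=20: can move to 14, which is L ⇒ W
n=21: can move to 15, which is L ⇒ W
n=22: can move to 16, which is L ⇒ W
n=23: can move to 17, which is L ⇒ W
n=24: can move to 18, which is L ⇒ W
n=25: can move to 19, which is L ⇒ W
n=26: can move to 18, which is L ⇒ W
n=27: can move to 19, which is L ⇒ W
n=28: moves to 22(W), 20(W); every one is W ⇒ L
n=29: moves to 23(W), 21(W); every one is W ⇒ L
n=30: moves to 24(W), 22(W); every one is W ⇒ L
n=31: moves to 25(W), 23(W); every one is W ⇒ L
n=32: moves to 26(W), 24(W); every one is W ⇒ L
n=33: moves to 27(W), 25(W); every one is W ⇒ L
n=34: can move to 28, which is L ⇒ W
n=35: can move to 29, which is L ⇒ W
n=36: can move to 30, which is L ⇒ W
n=37: can move to 31, which is L ⇒ W
n=38: can move to 32, which is L ⇒ W
n=39: can move to 33, which is L ⇒ W
n=40: can move to 32, which is L ⇒ W
The losing starting values of n are exactly the entries labelled L in this table (18 of them).

0, 1, 2, 3, 4, 5, 14, 15, 16, 17, 18, 19, 28, 29, 30, 31, 32, 33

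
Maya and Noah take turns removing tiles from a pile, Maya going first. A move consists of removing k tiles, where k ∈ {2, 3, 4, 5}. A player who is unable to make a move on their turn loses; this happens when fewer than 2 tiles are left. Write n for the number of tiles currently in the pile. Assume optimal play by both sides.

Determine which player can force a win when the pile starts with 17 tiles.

Positions with no move are L. A position that does have a move is losing for the player to move precisely when every available move leads to a winning position for the opponent. Fill in the labels:
n=0: no move → L
n=1: no move → L
n=2: reaches L-position 0 → W
n=3: reaches L-position 1 → W
n=4: reaches L-position 1 → W
n=5: reaches L-position 1 → W
n=6: reaches L-position 1 → W
n=7: only reaches 5(W), 4(W), 3(W), 2(W), all W → L
n=8: only reaches 6(W), 5(W), 4(W), 3(W), all W → L
n=9: reaches L-position 7 → W
n=10: reaches L-position 8 → W
n=11: reaches L-position 8 → W
n=12: reaches L-position 8 → W
n=13: reaches L-position 8 → W
n=14: only reaches 12(W), 11(W), 10(W), 9(W), all W → L
n=15: only reaches 13(W), 12(W), 11(W), 10(W), all W → L
n=16: reaches L-position 14 → W
n=17: reaches L-position 15 → W
From 17 Maya can remove 2, leaving 15, reaching an L position.

Maya wins.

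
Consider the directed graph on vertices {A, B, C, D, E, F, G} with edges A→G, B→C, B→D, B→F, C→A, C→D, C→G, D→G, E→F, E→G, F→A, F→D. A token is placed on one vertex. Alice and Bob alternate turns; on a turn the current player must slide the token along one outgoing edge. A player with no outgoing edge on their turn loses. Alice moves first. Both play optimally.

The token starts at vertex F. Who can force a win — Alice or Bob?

Bob wins.

Classify positions by backward induction: terminal positions (no move available) are L. From any other position, the mover wins iff some move reaches an L.
Every edge goes from a vertex to one that appears earlier in the order G, D, A, F, C, E, B, so processing vertices in that order labels each vertex after all of its successors.
G: no outgoing edge → L
D: W (go to G, an L position)
A: W (go to G, an L position)
F: L (options A(W), D(W) are all W)
C: W (go to G, an L position)
E: W (go to F, an L position)
B: W (go to F, an L position)
The starting position F is L: whatever Alice does, the opponent receives a W position.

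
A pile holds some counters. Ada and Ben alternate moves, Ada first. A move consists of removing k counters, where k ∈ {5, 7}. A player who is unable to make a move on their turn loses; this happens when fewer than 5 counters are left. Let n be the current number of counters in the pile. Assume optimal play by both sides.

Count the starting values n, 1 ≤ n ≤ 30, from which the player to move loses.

Positions with no move are L. A position that does have a move is losing for the player to move precisely when every available move leads to a winning position for the opponent. Fill in the labels:
n=0: no move → L
n=1: no move → L
n=2: no move → L
n=3: no move → L
n=4: no move → L
n=5: →0(L), so W
n=6: →1(L), so W
n=7: →2(L), so W
n=8: →3(L), so W
n=9: →4(L), so W
n=10: →3(L), so W
n=11: →4(L), so W
n=12: →7(W), 5(W) — all W, so L
n=13: →8(W), 6(W) — all W, so L
n=14: →9(W), 7(W) — all W, so L
n=15: →10(W), 8(W) — all W, so L
n=16: →11(W), 9(W) — all W, so L
n=17: →12(L), so W
n=18: →13(L), so W
n=19: →14(L), so W
n=20: →15(L), so W
n=21: →16(L), so W
n=22: →15(L), so W
n=23: →16(L), so W
n=24: →19(W), 17(W) — all W, so L
n=25: →20(W), 18(W) — all W, so L
n=26: →21(W), 19(W) — all W, so L
n=27: →22(W), 20(W) — all W, so L
n=28: →23(W), 21(W) — all W, so L
n=29: →24(L), so W
n=30: →25(L), so W
L entries with 1 ≤ n ≤ 30 (n=0 is outside the asked range and is not counted): n = 1, 2, 3, 4, 12, 13, 14, 15, 16, 24, 25, 26, 27, 28; that makes 14.

14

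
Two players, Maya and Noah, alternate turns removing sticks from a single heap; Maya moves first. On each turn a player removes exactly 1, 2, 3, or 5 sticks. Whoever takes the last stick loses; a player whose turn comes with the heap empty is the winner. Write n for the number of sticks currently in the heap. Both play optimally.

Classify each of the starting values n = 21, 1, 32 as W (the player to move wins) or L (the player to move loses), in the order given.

21: L, 1: L, 32: W

Compute win/loss labels from the base case upward. A position with no move is W. Any other position is W if it can reach an L in one move, else L.
n=0: no move; the opponent has just taken the last stick and therefore loses → W
n=1: L (sole option 0(W) is W)
n=2: W (go to 1, an L position)
n=3: W (go to 1, an L position)
n=4: W (go to 1, an L position)
n=5: L (options 4(W), 3(W), 2(W), 0(W) are all W)
n=6: W (go to 5, an L position)
n=7: W (go to 5, an L position)
n=8: W (go to 5, an L position)
n=9: L (options 8(W), 7(W), 6(W), 4(W) are all W)
n=10: W (go to 9, an L position)
n=11: W (go to 9, an L position)
n=12: W (go to 9, an L position)
n=13: L (options 12(W), 11(W), 10(W), 8(W) are all W)
n=14: W (go to 13, an L position)
n=15: W (go to 13, an L position)
n=16: W (go to 13, an L position)
n=17: L (options 16(W), 15(W), 14(W), 12(W) are all W)
n=18: W (go to 17, an L position)
n=19: W (go to 17, an L position)
n=20: W (go to 17, an L position)
n=21: L (options 20(W), 19(W), 18(W), 16(W) are all W)
n=22: W (go to 21, an L position)
n=23: W (go to 21, an L position)
n=24: W (go to 21, an L position)
n=25: L (options 24(W), 23(W), 22(W), 20(W) are all W)
n=26: W (go to 25, an L position)
n=27: W (go to 25, an L position)
n=28: W (go to 25, an L position)
n=29: L (options 28(W), 27(W), 26(W), 24(W) are all W)
n=30: W (go to 29, an L position)
n=31: W (go to 29, an L position)
n=32: W (go to 29, an L position)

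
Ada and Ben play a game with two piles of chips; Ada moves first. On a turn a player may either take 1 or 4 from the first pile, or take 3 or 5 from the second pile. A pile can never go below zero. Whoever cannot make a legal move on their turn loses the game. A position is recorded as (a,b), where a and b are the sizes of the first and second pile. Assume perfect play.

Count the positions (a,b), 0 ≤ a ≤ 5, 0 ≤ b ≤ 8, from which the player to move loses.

Positions with no move are L. A position that does have a move is losing for the player to move precisely when every available move leads to a winning position for the opponent. Fill in the labels:
Every move lowers a or b (never raises either), so fill the grid row by row in increasing a, and left to right within a row: each cell's successors are then already labelled.
      b=0  b=1  b=2  b=3  b=4  b=5  b=6  b=7  b=8
a=0:    L    L    L    W    W    W    W    W    L
a=1:    W    W    W    L    L    L    W    W    W
a=2:    L    L    L    W    W    W    W    W    L
a=3:    W    W    W    L    L    L    W    W    W
a=4:    W    W    W    W    W    W    L    L    W
a=5:    L    L    L    W    W    W    W    W    L
Cells with no legal move (terminal, hence L): (0,0), (0,1), (0,2).
The remaining L cells, each justified by listing all of its moves:
(0,8): only reaches (0,5)(W), (0,3)(W), all W → L
(1,3): only reaches (0,3)(W), (1,0)(W), all W → L
(1,4): only reaches (0,4)(W), (1,1)(W), all W → L
(1,5): only reaches (0,5)(W), (1,2)(W), (1,0)(W), all W → L
(2,0): only reaches (1,0)(W), which is W → L
(2,1): only reaches (1,1)(W), which is W → L
(2,2): only reaches (1,2)(W), which is W → L
(2,8): only reaches (1,8)(W), (2,5)(W), (2,3)(W), all W → L
(3,3): only reaches (2,3)(W), (3,0)(W), all W → L
(3,4): only reaches (2,4)(W), (3,1)(W), all W → L
(3,5): only reaches (2,5)(W), (3,2)(W), (3,0)(W), all W → L
(4,6): only reaches (3,6)(W), (0,6)(W), (4,3)(W), (4,1)(W), all W → L
(4,7): only reaches (3,7)(W), (0,7)(W), (4,4)(W), (4,2)(W), all W → L
(5,0): only reaches (4,0)(W), (1,0)(W), all W → L
(5,1): only reaches (4,1)(W), (1,1)(W), all W → L
(5,2): only reaches (4,2)(W), (1,2)(W), all W → L
(5,8): only reaches (4,8)(W), (1,8)(W), (5,5)(W), (5,3)(W), all W → L
Every other cell has at least one move into one of the L cells above, so it is W.
L cells per row: a=0: 4, a=1: 3, a=2: 4, a=3: 3, a=4: 2, a=5: 4; total 20.

20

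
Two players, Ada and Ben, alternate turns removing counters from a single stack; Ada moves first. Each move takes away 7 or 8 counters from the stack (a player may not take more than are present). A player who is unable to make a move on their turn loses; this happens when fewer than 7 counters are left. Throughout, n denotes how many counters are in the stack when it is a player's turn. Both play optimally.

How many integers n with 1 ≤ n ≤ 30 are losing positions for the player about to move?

Build the W/L table. Terminal = L. A non-terminal position is W if it has a move to some L; otherwise it is L.
n=0: no move → L
n=1: no move → L
n=2: no move → L
n=3: no move → L
n=4: no move → L
n=5: no move → L
n=6: no move → L
n=7: →0(L), so W
n=8: →1(L), so W
n=9: →2(L), so W
n=10: →3(L), so W
n=11: →4(L), so W
n=12: →5(L), so W
n=13: →6(L), so W
n=14: →6(L), so W
n=15: →8(W), 7(W) — all W, so L
n=16: →9(W), 8(W) — all W, so L
n=17: →10(W), 9(W) — all W, so L
n=18: →11(W), 10(W) — all W, so L
n=19: →12(W), 11(W) — all W, so L
n=20: →13(W), 12(W) — all W, so L
n=21: →14(W), 13(W) — all W, so L
n=22: →15(L), so W
n=23: →16(L), so W
n=24: →17(L), so W
n=25: →18(L), so W
n=26: →19(L), so W
n=27: →20(L), so W
n=28: →21(L), so W
n=29: →21(L), so W
n=30: →23(W), 22(W) — all W, so L
L entries with 1 ≤ n ≤ 30 (n=0 is outside the asked range and is not counted): n = 1, 2, 3, 4, 5, 6, 15, 16, 17, 18, 19, 20, 21, 30; that makes 14.

14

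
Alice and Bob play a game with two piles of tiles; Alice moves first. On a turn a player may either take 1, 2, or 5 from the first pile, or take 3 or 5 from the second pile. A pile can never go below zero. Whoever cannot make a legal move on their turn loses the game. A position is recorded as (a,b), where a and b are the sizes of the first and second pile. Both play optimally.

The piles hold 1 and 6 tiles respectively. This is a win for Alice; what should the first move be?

Use the standard recursion: the mover loses at a terminal position; elsewhere, the mover wins exactly when some move hands the opponent an L position.
No move ever increases a pile, so every position that can arise here has a ≤ 1 and b ≤ 6; it is enough to label the cells with 0 ≤ a ≤ 1 and 0 ≤ b ≤ 6.
Every move lowers a or b (never raises either), so fill the grid row by row in increasing a, and left to right within a row: each cell's successors are then already labelled.
      b=0  b=1  b=2  b=3  b=4  b=5  b=6
a=0:    L    L    L    W    W    W    W
a=1:    W    W    W    L    L    L    W
Cells with no legal move (terminal, hence L): (0,0), (0,1), (0,2).
The remaining L cells, each justified by listing all of its moves:
(1,3): L (options (0,3)(W), (1,0)(W) are all W)
(1,4): L (options (0,4)(W), (1,1)(W) are all W)
(1,5): L (options (0,5)(W), (1,2)(W), (1,0)(W) are all W)
Every other cell has at least one move into one of the L cells above, so it is W.
From (1,6), the L positions reachable in one move are: (1,3).

Move to (1,3).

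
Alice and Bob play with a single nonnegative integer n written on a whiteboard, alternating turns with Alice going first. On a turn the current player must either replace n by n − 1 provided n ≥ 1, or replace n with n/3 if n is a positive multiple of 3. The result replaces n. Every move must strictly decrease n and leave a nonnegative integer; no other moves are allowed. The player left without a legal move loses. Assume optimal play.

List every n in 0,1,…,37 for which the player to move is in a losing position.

Use the standard recursion: the mover loses at a terminal position; elsewhere, the mover wins exactly when some move hands the opponent an L position.
n=0: no move → L
n=1: can move to 0, which is L ⇒ W
n=2: the only move is to 1(W), a W ⇒ L
n=3: can move to 2, which is L ⇒ W
n=4: the only move is to 3(W), a W ⇒ L
n=5: can move to 4, which is L ⇒ W
n=6: can move to 2, which is L ⇒ W
n=7: the only move is to 6(W), a W ⇒ L
n=8: can move to 7, which is L ⇒ W
n=9: moves to 3(W), 8(W); every one is W ⇒ L
n=10: can move to 9, which is L ⇒ W
n=11: the only move is to 10(W), a W ⇒ L
n=12: can move to 4, which is L ⇒ W
n=13: the only move is to 12(W), a W ⇒ L
n=14: can move to 13, which is L ⇒ W
n=15: moves to 5(W), 14(W); every one is W ⇒ L
n=16: can move to 15, which is L ⇒ W
n=17: the only move is to 16(W), a W ⇒ L
n=18: can move to 17, which is L ⇒ W
n=19: the only move is to 18(W), a W ⇒ L
n=20: can move to 19, which is L ⇒ W
n=21: can move to 7, which is L ⇒ W
n=22: the only move is to 21(W), a W ⇒ L
n=23: can move to 22, which is L ⇒ W
n=24: moves to 8(W), 23(W); every one is W ⇒ L
n=25: can move to 24, which is L ⇒ W
n=26: the only move is to 25(W), a W ⇒ L
n=27: can move to 9, which is L ⇒ W
n=28: the only move is to 27(W), a W ⇒ L
n=29: can move to 28, which is L ⇒ W
n=30: moves to 10(W), 29(W); every one is W ⇒ L
n=31: can move to 30, which is L ⇒ W
n=32: the only move is to 31(W), a W ⇒ L
n=33: can move to 11, which is L ⇒ W
n=34: the only move is to 33(W), a W ⇒ L
n=35: can move to 34, which is L ⇒ W
n=36: moves to 12(W), 35(W); every one is W ⇒ L
n=37: can move to 36, which is L ⇒ W
The losing starting values of n are exactly the entries labelled L in this table (18 of them).

0, 2, 4, 7, 9, 11, 13, 15, 17, 19, 22, 24, 26, 28, 30, 32, 34, 36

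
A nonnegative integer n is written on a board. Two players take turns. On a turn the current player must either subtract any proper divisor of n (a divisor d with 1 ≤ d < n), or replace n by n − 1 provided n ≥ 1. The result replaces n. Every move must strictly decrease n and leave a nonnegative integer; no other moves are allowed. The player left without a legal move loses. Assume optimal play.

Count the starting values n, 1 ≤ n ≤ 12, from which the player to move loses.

5

Compute win/loss labels from the base case upward. A position with no move is L. Any other position is W if it can reach an L in one move, else L.
n=0: no move → L
n=1: reaches L-position 0 → W
n=2: only reaches 1(W), which is W → L
n=3: reaches L-position 2 → W
n=4: reaches L-position 2 → W
n=5: only reaches 4(W), which is W → L
n=6: reaches L-position 5 → W
n=7: only reaches 6(W), which is W → L
n=8: reaches L-position 7 → W
n=9: only reaches 6(W), 8(W), all W → L
n=10: reaches L-position 5 → W
n=11: only reaches 10(W), which is W → L
n=12: reaches L-position 9 → W
L entries with 1 ≤ n ≤ 12 (n=0 is outside the asked range and is not counted): n = 2, 5, 7, 9, 11; that makes 5.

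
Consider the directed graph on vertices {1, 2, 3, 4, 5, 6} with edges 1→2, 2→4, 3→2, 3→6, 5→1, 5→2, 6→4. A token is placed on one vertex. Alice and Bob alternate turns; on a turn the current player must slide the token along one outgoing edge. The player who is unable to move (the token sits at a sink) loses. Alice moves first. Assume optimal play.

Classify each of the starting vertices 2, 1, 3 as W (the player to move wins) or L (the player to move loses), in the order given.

Positions with no move are L. A position that does have a move is losing for the player to move precisely when every available move leads to a winning position for the opponent. Fill in the labels:
Every edge goes from a vertex to one that appears earlier in the order 4, 2, 1, 6, 5, 3, so processing vertices in that order labels each vertex after all of its successors.
4: no outgoing edge → L
2: →4(L), so W
1: →2(W) only, which is W, so L
6: →4(L), so W
5: →1(L), so W
3: →6(W), 2(W) — all W, so L

2: W, 1: L, 3: L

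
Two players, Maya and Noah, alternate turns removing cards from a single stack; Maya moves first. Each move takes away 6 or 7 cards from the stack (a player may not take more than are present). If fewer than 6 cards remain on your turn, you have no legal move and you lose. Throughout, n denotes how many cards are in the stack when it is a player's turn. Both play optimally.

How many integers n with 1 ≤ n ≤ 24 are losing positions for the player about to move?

11

Positions with no move are L. A position that does have a move is losing for the player to move precisely when every available move leads to a winning position for the opponent. Fill in the labels:
n=0: no move → L
n=1: no move → L
n=2: no move → L
n=3: no move → L
n=4: no move → L
n=5: no move → L
n=6: reaches L-position 0 → W
n=7: reaches L-position 1 → W
n=8: reaches L-position 2 → W
n=9: reaches L-position 3 → W
n=10: reaches L-position 4 → W
n=11: reaches L-position 5 → W
n=12: reaches L-position 5 → W
n=13: only reaches 7(W), 6(W), all W → L
n=14: only reaches 8(W), 7(W), all W → L
n=15: only reaches 9(W), 8(W), all W → L
n=16: only reaches 10(W), 9(W), all W → L
n=17: only reaches 11(W), 10(W), all W → L
n=18: only reaches 12(W), 11(W), all W → L
n=19: reaches L-position 13 → W
n=20: reaches L-position 14 → W
n=21: reaches L-position 15 → W
n=22: reaches L-position 16 → W
n=23: reaches L-position 17 → W
n=24: reaches L-position 18 → W
L entries with 1 ≤ n ≤ 24 (n=0 is outside the asked range and is not counted): n = 1, 2, 3, 4, 5, 13, 14, 15, 16, 17, 18; that makes 11.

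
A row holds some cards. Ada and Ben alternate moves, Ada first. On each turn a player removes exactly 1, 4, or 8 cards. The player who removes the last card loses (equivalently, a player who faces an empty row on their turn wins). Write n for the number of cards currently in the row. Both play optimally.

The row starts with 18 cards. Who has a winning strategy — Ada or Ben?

Compute win/loss labels from the base case upward. A position with no move is W. Any other position is W if it can reach an L in one move, else L.
n=0: no move; the opponent has just taken the last card and therefore loses → W
n=1: the only move is to 0(W), a W ⇒ L
n=2: can move to 1, which is L ⇒ W
n=3: the only move is to 2(W), a W ⇒ L
n=4: can move to 3, which is L ⇒ W
n=5: can move to 1, which is L ⇒ W
n=6: moves to 5(W), 2(W); every one is W ⇒ L
n=7: can move to 6, which is L ⇒ W
n=8: moves to 7(W), 4(W), 0(W); every one is W ⇒ L
n=9: can move to 8, which is L ⇒ W
n=10: can move to 6, which is L ⇒ W
n=11: can move to 3, which is L ⇒ W
n=12: can move to 8, which is L ⇒ W
n=13: moves to 12(W), 9(W), 5(W); every one is W ⇒ L
n=14: can move to 13, which is L ⇒ W
n=15: moves to 14(W), 11(W), 7(W); every one is W ⇒ L
n=16: can move to 15, which is L ⇒ W
n=17: can move to 13, which is L ⇒ W
n=18: moves to 17(W), 14(W), 10(W); every one is W ⇒ L
Every move from 18 reaches a W position, so the mover loses.

Ben wins.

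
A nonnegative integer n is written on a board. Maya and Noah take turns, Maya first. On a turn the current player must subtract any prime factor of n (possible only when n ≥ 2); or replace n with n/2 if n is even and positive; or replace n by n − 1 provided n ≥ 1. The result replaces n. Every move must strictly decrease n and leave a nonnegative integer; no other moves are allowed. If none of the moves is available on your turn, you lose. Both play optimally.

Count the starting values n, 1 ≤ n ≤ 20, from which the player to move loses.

4

Classify positions by backward induction: terminal positions (no move available) are L. From any other position, the mover wins iff some move reaches an L.
n=0: no move → L
n=1: →0(L), so W
n=2: →0(L), so W
n=3: →0(L), so W
n=4: →2(W), 3(W) — all W, so L
n=5: →0(L), so W
n=6: →4(L), so W
n=7: →0(L), so W
n=8: →4(L), so W
n=9: →6(W), 8(W) — all W, so L
n=10: →9(L), so W
n=11: →0(L), so W
n=12: →9(L), so W
n=13: →0(L), so W
n=14: →7(W), 12(W), 13(W) — all W, so L
n=15: →14(L), so W
n=16: →14(L), so W
n=17: →0(L), so W
n=18: →9(L), so W
n=19: →0(L), so W
n=20: →10(W), 15(W), 18(W), 19(W) — all W, so L
L entries with 1 ≤ n ≤ 20 (n=0 is outside the asked range and is not counted): n = 4, 9, 14, 20; that makes 4.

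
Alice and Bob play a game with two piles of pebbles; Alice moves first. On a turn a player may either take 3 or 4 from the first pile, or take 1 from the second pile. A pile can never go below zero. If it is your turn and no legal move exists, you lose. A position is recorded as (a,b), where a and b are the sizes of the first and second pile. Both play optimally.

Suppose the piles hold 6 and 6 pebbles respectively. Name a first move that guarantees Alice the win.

Move to (2,6).

Label each position W (a win for the player to move) or L (a loss). A position with no legal move is L; any other position is W exactly when some move reaches an L, and L when every move reaches a W.
No move ever increases a pile, so every position that can arise here has a ≤ 6 and b ≤ 6; it is enough to label the cells with 0 ≤ a ≤ 6 and 0 ≤ b ≤ 6.
Every move lowers a or b (never raises either), so fill the grid row by row in increasing a, and left to right within a row: each cell's successors are then already labelled.
      b=0  b=1  b=2  b=3  b=4  b=5  b=6
a=0:    L    W    L    W    L    W    L
a=1:    L    W    L    W    L    W    L
a=2:    L    W    L    W    L    W    L
a=3:    W    L    W    L    W    L    W
a=4:    W    L    W    L    W    L    W
a=5:    W    L    W    L    W    L    W
a=6:    W    W    W    W    W    W    W
Cells with no legal move (terminal, hence L): (0,0), (1,0), (2,0).
The remaining L cells, each justified by listing all of its moves:
(0,2): the only move is to (0,1)(W), a W ⇒ L
(0,4): the only move is to (0,3)(W), a W ⇒ L
(0,6): the only move is to (0,5)(W), a W ⇒ L
(1,2): the only move is to (1,1)(W), a W ⇒ L
(1,4): the only move is to (1,3)(W), a W ⇒ L
(1,6): the only move is to (1,5)(W), a W ⇒ L
(2,2): the only move is to (2,1)(W), a W ⇒ L
(2,4): the only move is to (2,3)(W), a W ⇒ L
(2,6): the only move is to (2,5)(W), a W ⇒ L
(3,1): moves to (0,1)(W), (3,0)(W); every one is W ⇒ L
(3,3): moves to (0,3)(W), (3,2)(W); every one is W ⇒ L
(3,5): moves to (0,5)(W), (3,4)(W); every one is W ⇒ L
(4,1): moves to (1,1)(W), (0,1)(W), (4,0)(W); every one is W ⇒ L
(4,3): moves to (1,3)(W), (0,3)(W), (4,2)(W); every one is W ⇒ L
(4,5): moves to (1,5)(W), (0,5)(W), (4,4)(W); every one is W ⇒ L
(5,1): moves to (2,1)(W), (1,1)(W), (5,0)(W); every one is W ⇒ L
(5,3): moves to (2,3)(W), (1,3)(W), (5,2)(W); every one is W ⇒ L
(5,5): moves to (2,5)(W), (1,5)(W), (5,4)(W); every one is W ⇒ L
Every other cell has at least one move into one of the L cells above, so it is W.
From (6,6), the L positions reachable in one move are: (2,6).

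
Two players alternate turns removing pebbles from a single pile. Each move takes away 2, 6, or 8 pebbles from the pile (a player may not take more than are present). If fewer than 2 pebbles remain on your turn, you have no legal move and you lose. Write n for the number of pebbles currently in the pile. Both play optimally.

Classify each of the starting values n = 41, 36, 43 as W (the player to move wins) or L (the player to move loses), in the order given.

Build the W/L table. Terminal = L. A non-terminal position is W if it has a move to some L; otherwise it is L.
n=0: no move → L
n=1: no move → L
n=2: can move to 0, which is L ⇒ W
n=3: can move to 1, which is L ⇒ W
n=4: the only move is to 2(W), a W ⇒ L
n=5: the only move is to 3(W), a W ⇒ L
n=6: can move to 4, which is L ⇒ W
n=7: can move to 5, which is L ⇒ W
n=8: can move to 0, which is L ⇒ W
n=9: can move to 1, which is L ⇒ W
n=10: can move to 4, which is L ⇒ W
n=11: can move to 5, which is L ⇒ W
n=12: can move to 4, which is L ⇒ W
n=13: can move to 5, which is L ⇒ W
n=14: moves to 12(W), 8(W), 6(W); every one is W ⇒ L
n=15: moves to 13(W), 9(W), 7(W); every one is W ⇒ L
n=16: can move to 14, which is L ⇒ W
n=17: can move to 15, which is L ⇒ W
n=18: moves to 16(W), 12(W), 10(W); every one is W ⇒ L
n=19: moves to 17(W), 13(W), 11(W); every one is W ⇒ L
n=20: can move to 18, which is L ⇒ W
n=21: can move to 19, which is L ⇒ W
n=22: can move to 14, which is L ⇒ W
n=23: can move to 15, which is L ⇒ W
n=24: can move to 18, which is L ⇒ W
n=25: can move to 19, which is L ⇒ W
n=26: can move to 18, which is L ⇒ W
n=27: can move to 19, which is L ⇒ W
n=28: moves to 26(W), 22(W), 20(W); every one is W ⇒ L
n=29: moves to 27(W), 23(W), 21(W); every one is W ⇒ L
n=30: can move to 28, which is L ⇒ W
n=31: can move to 29, which is L ⇒ W
n=32: moves to 30(W), 26(W), 24(W); every one is W ⇒ L
n=33: moves to 31(W), 27(W), 25(W); every one is W ⇒ L
n=34: can move to 32, which is L ⇒ W
n=35: can move to 33, which is L ⇒ W
n=36: can move to 28, which is L ⇒ W
n=37: can move to 29, which is L ⇒ W
n=38: can move to 32, which is L ⇒ W
n=39: can move to 33, which is L ⇒ W
n=40: can move to 32, which is L ⇒ W
n=41: can move to 33, which is L ⇒ W
n=42: moves to 40(W), 36(W), 34(W); every one is W ⇒ L
n=43: moves to 41(W), 37(W), 35(W); every one is W ⇒ L

41: W, 36: W, 43: L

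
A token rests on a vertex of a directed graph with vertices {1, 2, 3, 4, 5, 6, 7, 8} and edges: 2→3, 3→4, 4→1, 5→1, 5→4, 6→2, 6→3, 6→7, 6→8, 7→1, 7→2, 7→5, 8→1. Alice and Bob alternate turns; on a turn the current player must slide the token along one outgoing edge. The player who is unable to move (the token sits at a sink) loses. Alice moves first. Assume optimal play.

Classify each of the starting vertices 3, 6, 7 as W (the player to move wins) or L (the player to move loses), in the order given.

Build the W/L table. Terminal = L. A non-terminal position is W if it has a move to some L; otherwise it is L.
Every edge goes from a vertex to one that appears earlier in the order 1, 4, 5, 3, 8, 2, 7, 6, so processing vertices in that order labels each vertex after all of its successors.
1: no outgoing edge → L
4: →1(L), so W
5: →1(L), so W
3: →4(W) only, which is W, so L
8: →1(L), so W
2: →3(L), so W
7: →1(L), so W
6: →3(L), so W

3: L, 6: W, 7: W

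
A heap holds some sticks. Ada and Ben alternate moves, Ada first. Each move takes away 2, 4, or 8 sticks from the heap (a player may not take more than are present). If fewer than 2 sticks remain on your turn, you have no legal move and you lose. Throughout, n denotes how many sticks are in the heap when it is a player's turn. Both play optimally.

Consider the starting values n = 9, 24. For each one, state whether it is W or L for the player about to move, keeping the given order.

Work bottom-up. With no move the player to move loses. Otherwise the position is W if at least one move leads to an L position for the opponent, and L if every move leads to a W.
n=0: no move → L
n=1: no move → L
n=2: W (go to 0, an L position)
n=3: W (go to 1, an L position)
n=4: W (go to 0, an L position)
n=5: W (go to 1, an L position)
n=6: L (options 4(W), 2(W) are all W)
n=7: L (options 5(W), 3(W) are all W)
n=8: W (go to 6, an L position)
n=9: W (go to 7, an L position)
n=10: W (go to 6, an L position)
n=11: W (go to 7, an L position)
n=12: L (options 10(W), 8(W), 4(W) are all W)
n=13: L (options 11(W), 9(W), 5(W) are all W)
n=14: W (go to 12, an L position)
n=15: W (go to 13, an L position)
n=16: W (go to 12, an L position)
n=17: W (go to 13, an L position)
n=18: L (options 16(W), 14(W), 10(W) are all W)
n=19: L (options 17(W), 15(W), 11(W) are all W)
n=20: W (go to 18, an L position)
n=21: W (go to 19, an L position)
n=22: W (go to 18, an L position)
n=23: W (go to 19, an L position)
n=24: L (options 22(W), 20(W), 16(W) are all W)

9: W, 24: L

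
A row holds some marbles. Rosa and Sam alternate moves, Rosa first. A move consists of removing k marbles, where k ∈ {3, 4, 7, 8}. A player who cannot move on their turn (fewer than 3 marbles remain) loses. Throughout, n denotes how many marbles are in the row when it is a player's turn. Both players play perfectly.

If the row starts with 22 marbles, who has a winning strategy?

Label each position W (a win for the player to move) or L (a loss). A position with no legal move is L; any other position is W exactly when some move reaches an L, and L when every move reaches a W.
n=0: no move → L
n=1: no move → L
n=2: no move → L
n=3: →0(L), so W
n=4: →1(L), so W
n=5: →2(L), so W
n=6: →2(L), so W
n=7: →0(L), so W
n=8: →1(L), so W
n=9: →2(L), so W
n=10: →2(L), so W
n=11: →8(W), 7(W), 4(W), 3(W) — all W, so L
n=12: →9(W), 8(W), 5(W), 4(W) — all W, so L
n=13: →10(W), 9(W), 6(W), 5(W) — all W, so L
n=14: →11(L), so W
n=15: →12(L), so W
n=16: →13(L), so W
n=17: →13(L), so W
n=18: →11(L), so W
n=19: →12(L), so W
n=20: →13(L), so W
n=21: →13(L), so W
n=22: →19(W), 18(W), 15(W), 14(W) — all W, so L
The starting position 22 is L: whatever Rosa does, the opponent receives a W position.

Sam wins.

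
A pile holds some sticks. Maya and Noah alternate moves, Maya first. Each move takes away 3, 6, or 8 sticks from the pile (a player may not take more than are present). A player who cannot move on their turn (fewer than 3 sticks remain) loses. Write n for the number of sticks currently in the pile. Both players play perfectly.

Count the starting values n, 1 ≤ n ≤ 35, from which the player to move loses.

Classify positions by backward induction: terminal positions (no move available) are L. From any other position, the mover wins iff some move reaches an L.
n=0: no move → L
n=1: no move → L
n=2: no move → L
n=3: can move to 0, which is L ⇒ W
n=4: can move to 1, which is L ⇒ W
n=5: can move to 2, which is L ⇒ W
n=6: can move to 0, which is L ⇒ W
n=7: can move to 1, which is L ⇒ W
n=8: can move to 2, which is L ⇒ W
n=9: can move to 1, which is L ⇒ W
n=10: can move to 2, which is L ⇒ W
n=11: moves to 8(W), 5(W), 3(W); every one is W ⇒ L
n=12: moves to 9(W), 6(W), 4(W); every one is W ⇒ L
n=13: moves to 10(W), 7(W), 5(W); every one is W ⇒ L
n=14: can move to 11, which is L ⇒ W
n=15: can move to 12, which is L ⇒ W
n=16: can move to 13, which is L ⇒ W
n=17: can move to 11, which is L ⇒ W
n=18: can move to 12, which is L ⇒ W
n=19: can move to 13, which is L ⇒ W
n=20: can move to 12, which is L ⇒ W
n=21: can move to 13, which is L ⇒ W
n=22: moves to 19(W), 16(W), 14(W); every one is W ⇒ L
n=23: moves to 20(W), 17(W), 15(W); every one is W ⇒ L
n=24: moves to 21(W), 18(W), 16(W); every one is W ⇒ L
n=25: can move to 22, which is L ⇒ W
n=26: can move to 23, which is L ⇒ W
n=27: can move to 24, which is L ⇒ W
n=28: can move to 22, which is L ⇒ W
n=29: can move to 23, which is L ⇒ W
n=30: can move to 24, which is L ⇒ W
n=31: can move to 23, which is L ⇒ W
n=32: can move to 24, which is L ⇒ W
n=33: moves to 30(W), 27(W), 25(W); every one is W ⇒ L
n=34: moves to 31(W), 28(W), 26(W); every one is W ⇒ L
n=35: moves to 32(W), 29(W), 27(W); every one is W ⇒ L
L entries with 1 ≤ n ≤ 35 (n=0 is outside the asked range and is not counted): n = 1, 2, 11, 12, 13, 22, 23, 24, 33, 34, 35; that makes 11.

11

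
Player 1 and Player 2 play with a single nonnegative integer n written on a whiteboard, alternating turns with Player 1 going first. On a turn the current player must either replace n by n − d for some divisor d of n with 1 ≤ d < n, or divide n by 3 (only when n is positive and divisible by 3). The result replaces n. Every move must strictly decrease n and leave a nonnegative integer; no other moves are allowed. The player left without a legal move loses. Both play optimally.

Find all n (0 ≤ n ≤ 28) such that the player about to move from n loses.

0, 1, 4, 7, 9, 11, 13, 15, 17, 19, 23, 25, 28

Positions with no move are L. A position that does have a move is losing for the player to move precisely when every available move leads to a winning position for the opponent. Fill in the labels:
n=0: no move → L
n=1: no move → L
n=2: reaches L-position 1 → W
n=3: reaches L-position 1 → W
n=4: only reaches 2(W), 3(W), all W → L
n=5: reaches L-position 4 → W
n=6: reaches L-position 4 → W
n=7: only reaches 6(W), which is W → L
n=8: reaches L-position 4 → W
n=9: only reaches 3(W), 6(W), 8(W), all W → L
n=10: reaches L-position 9 → W
n=11: only reaches 10(W), which is W → L
n=12: reaches L-position 4 → W
n=13: only reaches 12(W), which is W → L
n=14: reaches L-position 7 → W
n=15: only reaches 5(W), 10(W), 12(W), 14(W), all W → L
n=16: reaches L-position 15 → W
n=17: only reaches 16(W), which is W → L
n=18: reaches L-position 9 → W
n=19: only reaches 18(W), which is W → L
n=20: reaches L-position 15 → W
n=21: reaches L-position 7 → W
n=22: reaches L-position 11 → W
n=23: only reaches 22(W), which is W → L
n=24: reaches L-position 23 → W
n=25: only reaches 20(W), 24(W), all W → L
n=26: reaches L-position 13 → W
n=27: reaches L-position 9 → W
n=28: only reaches 14(W), 21(W), 24(W), 26(W), 27(W), all W → L
Reading off the rows marked L gives the requested list; there are 13 such values of n.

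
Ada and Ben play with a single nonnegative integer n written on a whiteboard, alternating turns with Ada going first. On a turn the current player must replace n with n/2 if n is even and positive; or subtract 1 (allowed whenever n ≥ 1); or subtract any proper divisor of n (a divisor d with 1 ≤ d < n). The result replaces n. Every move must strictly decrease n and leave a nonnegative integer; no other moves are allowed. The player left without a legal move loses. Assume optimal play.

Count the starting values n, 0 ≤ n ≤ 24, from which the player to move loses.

Work bottom-up. With no move the player to move loses. Otherwise the position is W if at least one move leads to an L position for the opponent, and L if every move leads to a W.
n=0: no move → L
n=1: can move to 0, which is L ⇒ W
n=2: the only move is to 1(W), a W ⇒ L
n=3: can move to 2, which is L ⇒ W
n=4: can move to 2, which is L ⇒ W
n=5: the only move is to 4(W), a W ⇒ L
n=6: can move to 5, which is L ⇒ W
n=7: the only move is to 6(W), a W ⇒ L
n=8: can move to 7, which is L ⇒ W
n=9: moves to 6(W), 8(W); every one is W ⇒ L
n=10: can move to 5, which is L ⇒ W
n=11: the only move is to 10(W), a W ⇒ L
n=12: can move to 9, which is L ⇒ W
n=13: the only move is to 12(W), a W ⇒ L
n=14: can move to 7, which is L ⇒ W
n=15: moves to 10(W), 12(W), 14(W); every one is W ⇒ L
n=16: can move to 15, which is L ⇒ W
n=17: the only move is to 16(W), a W ⇒ L
n=18: can move to 9, which is L ⇒ W
n=19: the only move is to 18(W), a W ⇒ L
n=20: can move to 15, which is L ⇒ W
n=21: moves to 14(W), 18(W), 20(W); every one is W ⇒ L
n=22: can move to 11, which is L ⇒ W
n=23: the only move is to 22(W), a W ⇒ L
n=24: can move to 21, which is L ⇒ W
L entries with 0 ≤ n ≤ 24: n = 0, 2, 5, 7, 9, 11, 13, 15, 17, 19, 21, 23; that makes 12.

12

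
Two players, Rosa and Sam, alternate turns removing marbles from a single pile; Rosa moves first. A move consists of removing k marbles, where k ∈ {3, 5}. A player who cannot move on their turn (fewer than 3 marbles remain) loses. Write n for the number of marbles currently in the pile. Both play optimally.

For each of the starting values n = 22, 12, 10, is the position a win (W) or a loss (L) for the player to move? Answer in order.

22: W, 12: W, 10: L

Use the standard recursion: the mover loses at a terminal position; elsewhere, the mover wins exactly when some move hands the opponent an L position.
n=0: no move → L
n=1: no move → L
n=2: no move → L
n=3: W (go to 0, an L position)
n=4: W (go to 1, an L position)
n=5: W (go to 2, an L position)
n=6: W (go to 1, an L position)
n=7: W (go to 2, an L position)
n=8: L (options 5(W), 3(W) are all W)
n=9: L (options 6(W), 4(W) are all W)
n=10: L (options 7(W), 5(W) are all W)
n=11: W (go to 8, an L position)
n=12: W (go to 9, an L position)
n=13: W (go to 10, an L position)
n=14: W (go to 9, an L position)
n=15: W (go to 10, an L position)
n=16: L (options 13(W), 11(W) are all W)
n=17: L (options 14(W), 12(W) are all W)
n=18: L (options 15(W), 13(W) are all W)
n=19: W (go to 16, an L position)
n=20: W (go to 17, an L position)
n=21: W (go to 18, an L position)
n=22: W (go to 17, an L position)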